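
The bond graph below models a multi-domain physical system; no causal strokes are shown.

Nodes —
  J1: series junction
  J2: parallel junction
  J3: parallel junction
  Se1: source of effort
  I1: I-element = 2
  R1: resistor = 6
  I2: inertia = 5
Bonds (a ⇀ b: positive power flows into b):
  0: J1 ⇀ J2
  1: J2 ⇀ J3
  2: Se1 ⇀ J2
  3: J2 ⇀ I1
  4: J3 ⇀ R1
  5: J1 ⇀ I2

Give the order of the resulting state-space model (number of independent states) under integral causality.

b2 |J2  (Se1: effort source, stroke at far end)
b0 |J1  (common-e at J2 fixed by 2)
b1 |J3  (0-jn J2 has e-setter on 2)
b3 |I1  (common-e at J2 fixed by 2)
b4 |R1  (J3: bond 1 brought effort, rest push out)
b5 |I2  (closing 1-jn rule on J1)

2  (I1, I2 all integral)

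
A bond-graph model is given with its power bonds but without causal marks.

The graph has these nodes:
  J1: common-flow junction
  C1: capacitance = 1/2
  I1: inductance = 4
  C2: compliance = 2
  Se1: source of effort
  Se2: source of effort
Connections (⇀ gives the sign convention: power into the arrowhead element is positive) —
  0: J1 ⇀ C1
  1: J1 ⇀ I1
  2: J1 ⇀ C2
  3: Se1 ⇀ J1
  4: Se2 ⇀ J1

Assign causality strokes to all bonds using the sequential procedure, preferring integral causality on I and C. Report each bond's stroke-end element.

β3 |J1  (Se1: effort source, stroke at far end)
β4 |J1  (Se2: effort source, stroke at far end)
β0 |J1  (C1: C, integral causality)
β1 |I1  (I1 outputs flow p/I1)
β2 |J1  (1-jn J1 has f-setter on 1)

#0 stroke→J1
#1 stroke→I1
#2 stroke→J1
#3 stroke→J1
#4 stroke→J1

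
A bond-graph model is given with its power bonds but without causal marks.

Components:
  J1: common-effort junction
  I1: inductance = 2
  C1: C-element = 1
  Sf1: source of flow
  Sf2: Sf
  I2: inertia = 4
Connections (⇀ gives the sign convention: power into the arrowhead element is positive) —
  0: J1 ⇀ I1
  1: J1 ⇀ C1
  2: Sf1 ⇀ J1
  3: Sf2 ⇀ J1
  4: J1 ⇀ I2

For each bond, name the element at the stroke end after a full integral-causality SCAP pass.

bond 2 |Sf1  (Sf1 (Sf) sets flow on bond)
bond 3 |Sf2  (Sf2: flow source, stroke at near end)
bond 0 |I1  (I1 integral (f out))
bond 1 |J1  (C1 integral (e out))
bond 4 |I2  (0-jn J1 has e-setter on 1)

bond 0 stroke→I1
bond 1 stroke→J1
bond 2 stroke→Sf1
bond 3 stroke→Sf2
bond 4 stroke→I2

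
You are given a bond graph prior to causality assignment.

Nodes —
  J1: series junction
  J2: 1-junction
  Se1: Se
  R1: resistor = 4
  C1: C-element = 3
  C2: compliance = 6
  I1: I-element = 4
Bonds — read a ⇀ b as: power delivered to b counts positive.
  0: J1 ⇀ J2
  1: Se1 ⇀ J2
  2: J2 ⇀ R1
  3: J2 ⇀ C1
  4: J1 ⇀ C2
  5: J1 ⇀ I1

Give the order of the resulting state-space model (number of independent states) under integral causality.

bond 1 →J2  (Se1: effort source, stroke at far end)
bond 3 →J2  (C1: C, integral causality)
bond 4 →J1  (C2: C, integral causality)
bond 5 →I1  (prefer integral on I1)
bond 0 →J1  (J1 flow already set via bond 5)
bond 2 →J2  (common-f at J2 fixed by 0)

3  (C1, C2, I1 all integral)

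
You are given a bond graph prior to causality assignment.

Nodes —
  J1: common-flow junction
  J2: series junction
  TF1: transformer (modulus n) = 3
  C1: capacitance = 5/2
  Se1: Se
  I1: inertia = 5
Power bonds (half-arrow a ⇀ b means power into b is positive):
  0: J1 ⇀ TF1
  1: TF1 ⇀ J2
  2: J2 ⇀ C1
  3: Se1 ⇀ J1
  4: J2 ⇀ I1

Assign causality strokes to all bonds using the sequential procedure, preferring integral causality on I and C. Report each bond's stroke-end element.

#0 stroke→TF1
#1 stroke→J2
#2 stroke→J2
#3 stroke→J1
#4 stroke→I1

b3 stroke→J1  (Se1 fixes effort; stroke away)
b0 stroke→TF1  (closing 1-jn rule on J1)
b1 stroke→J2  (TF1: transformer flips bond 0)
b2 stroke→J2  (C1 integral (e out))
b4 stroke→I1  (J2: last free bond brings flow in)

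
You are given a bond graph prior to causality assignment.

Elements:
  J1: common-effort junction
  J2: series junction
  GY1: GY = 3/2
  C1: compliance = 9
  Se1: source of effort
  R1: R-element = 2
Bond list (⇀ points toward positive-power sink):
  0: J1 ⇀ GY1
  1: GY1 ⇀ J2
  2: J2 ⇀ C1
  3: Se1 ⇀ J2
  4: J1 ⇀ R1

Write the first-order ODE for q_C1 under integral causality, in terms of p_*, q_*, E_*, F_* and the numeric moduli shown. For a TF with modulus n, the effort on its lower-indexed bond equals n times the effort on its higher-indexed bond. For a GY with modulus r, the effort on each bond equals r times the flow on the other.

b3 |J2  (source Se1 imposes e)
b2 |J2  (prefer integral on C1)
b1 |GY1  (J2 needs exactly one f-in)
b0 |GY1  (GY1 both-in/both-out from 1)
b4 |J1  (only one effort-in slot at J1)

dq_C1/dt = 8*E_Se1/9 - 8*q_C1/81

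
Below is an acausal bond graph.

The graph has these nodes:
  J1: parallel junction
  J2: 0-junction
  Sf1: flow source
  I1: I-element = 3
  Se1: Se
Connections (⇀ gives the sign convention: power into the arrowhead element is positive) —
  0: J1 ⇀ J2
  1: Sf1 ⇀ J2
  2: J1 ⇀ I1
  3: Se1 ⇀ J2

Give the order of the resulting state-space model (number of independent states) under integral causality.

bond 1 |Sf1  (Sf1 fixes flow; stroke at Sf1)
bond 3 |J2  (Se1: effort source, stroke at far end)
bond 0 |J1  (J2: bond 3 brought effort, rest push out)
bond 2 |I1  (0-jn J1 has e-setter on 0)

1  (I1 all integral)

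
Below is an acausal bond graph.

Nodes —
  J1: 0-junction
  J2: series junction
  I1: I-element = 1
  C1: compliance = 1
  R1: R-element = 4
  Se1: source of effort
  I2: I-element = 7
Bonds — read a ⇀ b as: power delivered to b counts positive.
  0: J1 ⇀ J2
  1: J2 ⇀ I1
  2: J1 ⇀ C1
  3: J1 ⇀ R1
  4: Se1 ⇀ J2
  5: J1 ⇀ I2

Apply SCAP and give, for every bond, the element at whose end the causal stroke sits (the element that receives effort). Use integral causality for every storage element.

b0 stroke at J2
b1 stroke at I1
b2 stroke at J1
b3 stroke at R1
b4 stroke at J2
b5 stroke at I2

b4 |J2  (Se1 fixes effort; stroke away)
b1 |I1  (I1 integral (f out))
b0 |J2  (J2 flow already set via bond 1)
b2 |J1  (C1: C, integral causality)
b3 |R1  (0-jn J1 has e-setter on 2)
b5 |I2  (0-jn J1 has e-setter on 2)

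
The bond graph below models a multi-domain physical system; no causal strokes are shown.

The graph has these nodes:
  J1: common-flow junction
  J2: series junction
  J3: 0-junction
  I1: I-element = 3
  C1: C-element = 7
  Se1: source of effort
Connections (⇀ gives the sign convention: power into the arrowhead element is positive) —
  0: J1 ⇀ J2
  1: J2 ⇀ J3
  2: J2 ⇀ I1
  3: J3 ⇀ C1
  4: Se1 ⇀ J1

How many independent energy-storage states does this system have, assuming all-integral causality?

b4 stroke at J1  (Se1 (Se) sets effort on bond)
b0 stroke at J2  (J1: last free bond brings flow in)
b2 stroke at I1  (prefer integral on I1)
b1 stroke at J2  (J2: bond 2 brought flow, rest push out)
b3 stroke at J3  (closing 0-jn rule on J3)

2  (C1, I1 all integral)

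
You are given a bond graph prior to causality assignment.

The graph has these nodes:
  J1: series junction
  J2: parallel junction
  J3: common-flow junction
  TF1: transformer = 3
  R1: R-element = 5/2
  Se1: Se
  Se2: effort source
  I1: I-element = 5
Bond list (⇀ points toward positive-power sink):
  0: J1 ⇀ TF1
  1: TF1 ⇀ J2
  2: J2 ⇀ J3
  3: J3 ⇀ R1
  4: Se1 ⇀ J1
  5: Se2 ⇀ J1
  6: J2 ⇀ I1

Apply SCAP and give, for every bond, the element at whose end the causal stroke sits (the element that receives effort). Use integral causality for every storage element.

#0 |TF1
#1 |J2
#2 |J3
#3 |R1
#4 |J1
#5 |J1
#6 |I1

#4 |J1  (Se1: effort source, stroke at far end)
#5 |J1  (source Se2 imposes e)
#0 |TF1  (J1 needs exactly one f-in)
#1 |J2  (TF TF1: opposite of bond 0)
#2 |J3  (J2: bond 1 brought effort, rest push out)
#6 |I1  (0-jn J2 has e-setter on 1)
#3 |R1  (J3 needs exactly one f-in)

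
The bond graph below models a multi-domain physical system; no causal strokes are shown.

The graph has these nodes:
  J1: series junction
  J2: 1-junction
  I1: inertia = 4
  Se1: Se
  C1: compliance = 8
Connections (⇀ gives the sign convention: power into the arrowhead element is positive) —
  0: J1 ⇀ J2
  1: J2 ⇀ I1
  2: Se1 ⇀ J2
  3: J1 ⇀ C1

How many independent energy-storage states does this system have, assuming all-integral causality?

2  (C1, I1 all integral)

#2 |J2  (Se1 fixes effort; stroke away)
#1 |I1  (I1 outputs flow p/I1)
#0 |J2  (common-f at J2 fixed by 1)
#3 |J1  (1-jn J1 has f-setter on 0)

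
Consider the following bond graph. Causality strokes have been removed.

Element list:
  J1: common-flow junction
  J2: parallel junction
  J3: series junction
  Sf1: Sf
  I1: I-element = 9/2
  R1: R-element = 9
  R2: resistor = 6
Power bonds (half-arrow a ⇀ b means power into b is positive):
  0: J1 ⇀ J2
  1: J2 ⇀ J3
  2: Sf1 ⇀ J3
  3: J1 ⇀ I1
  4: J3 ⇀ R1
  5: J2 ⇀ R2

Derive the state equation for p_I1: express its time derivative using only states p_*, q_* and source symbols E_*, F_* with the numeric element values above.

dp_I1/dt = 6*F_Sf1 - 4*p_I1/3

β2 |Sf1  (Sf1 fixes flow; stroke at Sf1)
β1 |J3  (1-jn J3 has f-setter on 2)
β4 |J3  (J3 flow already set via bond 2)
β3 |I1  (I1 outputs flow p/I1)
β0 |J1  (J1 flow already set via bond 3)
β5 |J2  (J2: last free bond brings effort in)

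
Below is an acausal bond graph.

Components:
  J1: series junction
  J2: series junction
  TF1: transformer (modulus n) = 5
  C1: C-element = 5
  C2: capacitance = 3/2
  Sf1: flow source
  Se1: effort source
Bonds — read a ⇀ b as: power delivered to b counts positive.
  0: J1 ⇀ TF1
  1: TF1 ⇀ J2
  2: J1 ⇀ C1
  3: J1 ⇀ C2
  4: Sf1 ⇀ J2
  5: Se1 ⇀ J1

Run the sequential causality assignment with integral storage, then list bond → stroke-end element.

β0 stroke→TF1
β1 stroke→J2
β2 stroke→J1
β3 stroke→J1
β4 stroke→Sf1
β5 stroke→J1

β4 |Sf1  (Sf1 fixes flow; stroke at Sf1)
β5 |J1  (Se1 fixes effort; stroke away)
β1 |J2  (common-f at J2 fixed by 4)
β0 |TF1  (through TF1, causality passes straight; one stroke at TF1)
β2 |J1  (1-jn J1 has f-setter on 0)
β3 |J1  (common-f at J1 fixed by 0)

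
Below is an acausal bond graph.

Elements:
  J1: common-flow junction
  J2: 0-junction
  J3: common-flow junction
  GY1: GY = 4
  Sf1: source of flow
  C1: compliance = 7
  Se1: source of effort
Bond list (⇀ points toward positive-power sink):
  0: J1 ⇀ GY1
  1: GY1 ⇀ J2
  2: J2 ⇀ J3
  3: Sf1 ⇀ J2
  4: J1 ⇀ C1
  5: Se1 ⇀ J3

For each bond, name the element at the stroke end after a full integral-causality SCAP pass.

bond 0 →GY1
bond 1 →GY1
bond 2 →J2
bond 3 →Sf1
bond 4 →J1
bond 5 →J3

bond 3 stroke at Sf1  (source Sf1 imposes f)
bond 5 stroke at J3  (source Se1 imposes e)
bond 2 stroke at J2  (only one flow-in slot at J3)
bond 1 stroke at GY1  (common-e at J2 fixed by 2)
bond 0 stroke at GY1  (through GY1, causality inverts; strokes same side of GY1)
bond 4 stroke at J1  (J1: bond 0 brought flow, rest push out)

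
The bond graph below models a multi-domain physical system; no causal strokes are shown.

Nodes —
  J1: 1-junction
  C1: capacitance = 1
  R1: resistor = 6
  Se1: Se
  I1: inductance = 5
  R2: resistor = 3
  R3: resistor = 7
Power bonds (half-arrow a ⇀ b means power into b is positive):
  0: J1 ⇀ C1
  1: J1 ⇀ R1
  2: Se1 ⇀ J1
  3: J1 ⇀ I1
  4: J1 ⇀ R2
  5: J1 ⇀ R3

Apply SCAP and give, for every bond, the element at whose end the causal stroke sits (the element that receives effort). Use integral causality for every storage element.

bond 0 stroke→J1
bond 1 stroke→J1
bond 2 stroke→J1
bond 3 stroke→I1
bond 4 stroke→J1
bond 5 stroke→J1

β2 stroke→J1  (Se1 fixes effort; stroke away)
β0 stroke→J1  (C1: C, integral causality)
β3 stroke→I1  (I1 outputs flow p/I1)
β1 stroke→J1  (common-f at J1 fixed by 3)
β4 stroke→J1  (1-jn J1 has f-setter on 3)
β5 stroke→J1  (J1 flow already set via bond 3)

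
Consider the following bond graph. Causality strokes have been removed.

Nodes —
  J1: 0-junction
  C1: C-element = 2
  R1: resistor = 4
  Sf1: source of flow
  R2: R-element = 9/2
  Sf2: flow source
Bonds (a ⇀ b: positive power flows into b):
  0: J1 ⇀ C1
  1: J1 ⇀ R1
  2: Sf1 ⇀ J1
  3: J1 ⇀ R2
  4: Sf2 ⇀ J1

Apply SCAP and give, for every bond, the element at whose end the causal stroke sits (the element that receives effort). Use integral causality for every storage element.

bond 2 stroke→Sf1  (source Sf1 imposes f)
bond 4 stroke→Sf2  (source Sf2 imposes f)
bond 0 stroke→J1  (C1 integral (e out))
bond 1 stroke→R1  (common-e at J1 fixed by 0)
bond 3 stroke→R2  (J1: bond 0 brought effort, rest push out)

β0 |J1
β1 |R1
β2 |Sf1
β3 |R2
β4 |Sf2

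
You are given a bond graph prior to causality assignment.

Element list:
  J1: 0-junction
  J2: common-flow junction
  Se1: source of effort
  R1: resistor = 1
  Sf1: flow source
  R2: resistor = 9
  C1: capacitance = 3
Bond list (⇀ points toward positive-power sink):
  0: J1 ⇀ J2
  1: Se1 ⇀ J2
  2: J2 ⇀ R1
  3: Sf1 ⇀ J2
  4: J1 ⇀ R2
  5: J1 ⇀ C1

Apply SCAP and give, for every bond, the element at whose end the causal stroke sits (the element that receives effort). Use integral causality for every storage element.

#1 stroke→J2  (Se1 fixes effort; stroke away)
#3 stroke→Sf1  (Sf1: flow source, stroke at near end)
#0 stroke→J2  (J2 flow already set via bond 3)
#2 stroke→J2  (J2: bond 3 brought flow, rest push out)
#5 stroke→J1  (C1 outputs effort q/C1)
#4 stroke→R2  (common-e at J1 fixed by 5)

b0 stroke→J2
b1 stroke→J2
b2 stroke→J2
b3 stroke→Sf1
b4 stroke→R2
b5 stroke→J1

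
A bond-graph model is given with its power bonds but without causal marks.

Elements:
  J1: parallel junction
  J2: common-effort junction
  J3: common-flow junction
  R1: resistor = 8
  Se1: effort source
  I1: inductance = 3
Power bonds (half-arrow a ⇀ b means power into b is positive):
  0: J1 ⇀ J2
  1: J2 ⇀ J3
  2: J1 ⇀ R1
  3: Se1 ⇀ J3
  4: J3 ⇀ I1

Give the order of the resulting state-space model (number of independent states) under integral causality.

bond 3 →J3  (Se1: effort source, stroke at far end)
bond 4 →I1  (I1 outputs flow p/I1)
bond 1 →J3  (common-f at J3 fixed by 4)
bond 0 →J2  (J2: last free bond brings effort in)
bond 2 →J1  (J1: last free bond brings effort in)

1  (I1 all integral)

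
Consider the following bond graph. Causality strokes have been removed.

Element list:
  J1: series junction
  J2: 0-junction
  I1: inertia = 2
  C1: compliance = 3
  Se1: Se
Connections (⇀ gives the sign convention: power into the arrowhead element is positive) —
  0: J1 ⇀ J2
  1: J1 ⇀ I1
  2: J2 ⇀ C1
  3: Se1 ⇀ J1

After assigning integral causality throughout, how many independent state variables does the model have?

β3 stroke→J1  (Se1 fixes effort; stroke away)
β1 stroke→I1  (prefer integral on I1)
β0 stroke→J1  (J1: bond 1 brought flow, rest push out)
β2 stroke→J2  (J2: last free bond brings effort in)

2  (C1, I1 all integral)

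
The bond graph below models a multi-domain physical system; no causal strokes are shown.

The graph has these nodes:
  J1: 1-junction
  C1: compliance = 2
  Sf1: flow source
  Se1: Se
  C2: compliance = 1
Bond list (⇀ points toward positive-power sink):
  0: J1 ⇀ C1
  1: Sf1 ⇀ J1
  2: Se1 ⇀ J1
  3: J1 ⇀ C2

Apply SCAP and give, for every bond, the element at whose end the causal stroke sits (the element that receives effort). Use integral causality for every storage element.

b0 stroke→J1
b1 stroke→Sf1
b2 stroke→J1
b3 stroke→J1

β1 |Sf1  (Sf1 fixes flow; stroke at Sf1)
β2 |J1  (source Se1 imposes e)
β0 |J1  (J1: bond 1 brought flow, rest push out)
β3 |J1  (J1: bond 1 brought flow, rest push out)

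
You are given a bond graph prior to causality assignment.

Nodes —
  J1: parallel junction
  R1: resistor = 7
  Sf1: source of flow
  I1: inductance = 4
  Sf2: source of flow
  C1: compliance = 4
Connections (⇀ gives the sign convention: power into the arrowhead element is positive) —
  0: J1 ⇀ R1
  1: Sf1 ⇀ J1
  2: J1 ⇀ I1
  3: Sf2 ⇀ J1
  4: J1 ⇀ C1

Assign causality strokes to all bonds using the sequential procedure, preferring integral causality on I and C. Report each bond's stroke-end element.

β1 |Sf1  (Sf1 (Sf) sets flow on bond)
β3 |Sf2  (Sf2: flow source, stroke at near end)
β2 |I1  (I1 integral (f out))
β4 |J1  (prefer integral on C1)
β0 |R1  (J1: bond 4 brought effort, rest push out)

b0 stroke→R1
b1 stroke→Sf1
b2 stroke→I1
b3 stroke→Sf2
b4 stroke→J1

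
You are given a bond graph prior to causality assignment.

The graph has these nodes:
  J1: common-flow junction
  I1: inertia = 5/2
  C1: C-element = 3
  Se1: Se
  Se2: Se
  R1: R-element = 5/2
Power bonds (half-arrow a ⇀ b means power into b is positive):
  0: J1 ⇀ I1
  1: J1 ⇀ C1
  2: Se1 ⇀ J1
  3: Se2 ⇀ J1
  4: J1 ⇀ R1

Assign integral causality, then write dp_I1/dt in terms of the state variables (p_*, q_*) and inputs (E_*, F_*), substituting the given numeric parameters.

bond 2 |J1  (Se1 (Se) sets effort on bond)
bond 3 |J1  (Se2: effort source, stroke at far end)
bond 0 |I1  (I1: I, integral causality)
bond 1 |J1  (common-f at J1 fixed by 0)
bond 4 |J1  (1-jn J1 has f-setter on 0)

dp_I1/dt = E_Se1 + E_Se2 - p_I1 - q_C1/3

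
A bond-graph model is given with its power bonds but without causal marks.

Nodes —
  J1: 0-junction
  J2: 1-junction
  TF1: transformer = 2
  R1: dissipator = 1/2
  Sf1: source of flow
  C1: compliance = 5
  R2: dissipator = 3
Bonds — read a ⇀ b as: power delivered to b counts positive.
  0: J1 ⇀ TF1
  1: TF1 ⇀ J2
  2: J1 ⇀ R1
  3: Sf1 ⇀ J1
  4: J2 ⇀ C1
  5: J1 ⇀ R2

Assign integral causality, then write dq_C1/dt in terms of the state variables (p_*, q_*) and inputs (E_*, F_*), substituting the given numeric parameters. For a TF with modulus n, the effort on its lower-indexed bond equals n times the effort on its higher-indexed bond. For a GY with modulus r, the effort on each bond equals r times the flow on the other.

#3 stroke at Sf1  (source Sf1 imposes f)
#4 stroke at J2  (C1 outputs effort q/C1)
#1 stroke at TF1  (only one flow-in slot at J2)
#0 stroke at J1  (through TF1, causality passes straight; one stroke at TF1)
#2 stroke at R1  (0-jn J1 has e-setter on 0)
#5 stroke at R2  (common-e at J1 fixed by 0)

dq_C1/dt = 2*F_Sf1 - 28*q_C1/15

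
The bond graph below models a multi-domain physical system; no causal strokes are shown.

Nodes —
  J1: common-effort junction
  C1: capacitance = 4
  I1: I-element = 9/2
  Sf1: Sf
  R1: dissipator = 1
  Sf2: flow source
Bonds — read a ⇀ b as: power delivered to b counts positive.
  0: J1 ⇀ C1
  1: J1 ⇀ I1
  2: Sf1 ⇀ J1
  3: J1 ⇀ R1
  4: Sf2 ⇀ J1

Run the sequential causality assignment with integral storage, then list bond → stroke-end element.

#2 stroke at Sf1  (Sf1: flow source, stroke at near end)
#4 stroke at Sf2  (source Sf2 imposes f)
#0 stroke at J1  (C1 integral (e out))
#1 stroke at I1  (0-jn J1 has e-setter on 0)
#3 stroke at R1  (0-jn J1 has e-setter on 0)

β0 stroke→J1
β1 stroke→I1
β2 stroke→Sf1
β3 stroke→R1
β4 stroke→Sf2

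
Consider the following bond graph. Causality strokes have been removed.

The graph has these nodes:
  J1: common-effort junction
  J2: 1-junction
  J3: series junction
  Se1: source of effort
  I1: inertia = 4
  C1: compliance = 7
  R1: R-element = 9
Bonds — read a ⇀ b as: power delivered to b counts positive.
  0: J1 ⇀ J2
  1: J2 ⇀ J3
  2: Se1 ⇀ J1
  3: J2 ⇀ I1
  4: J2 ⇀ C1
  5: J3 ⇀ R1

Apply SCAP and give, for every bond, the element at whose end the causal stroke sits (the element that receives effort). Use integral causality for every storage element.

β0 |J2
β1 |J2
β2 |J1
β3 |I1
β4 |J2
β5 |J3

β2 |J1  (Se1 (Se) sets effort on bond)
β0 |J2  (J1: bond 2 brought effort, rest push out)
β3 |I1  (I1 outputs flow p/I1)
β1 |J2  (J2: bond 3 brought flow, rest push out)
β4 |J2  (J2 flow already set via bond 3)
β5 |J3  (J3 flow already set via bond 1)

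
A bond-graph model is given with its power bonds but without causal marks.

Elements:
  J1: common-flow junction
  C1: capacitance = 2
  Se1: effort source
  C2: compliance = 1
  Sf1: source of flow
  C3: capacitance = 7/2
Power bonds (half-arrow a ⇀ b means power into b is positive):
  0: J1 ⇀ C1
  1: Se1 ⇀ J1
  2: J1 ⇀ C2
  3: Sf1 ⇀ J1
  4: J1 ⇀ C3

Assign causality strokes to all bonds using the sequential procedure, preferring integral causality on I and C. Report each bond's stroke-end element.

#0 stroke at J1
#1 stroke at J1
#2 stroke at J1
#3 stroke at Sf1
#4 stroke at J1

bond 1 →J1  (Se1 (Se) sets effort on bond)
bond 3 →Sf1  (Sf1 fixes flow; stroke at Sf1)
bond 0 →J1  (1-jn J1 has f-setter on 3)
bond 2 →J1  (J1 flow already set via bond 3)
bond 4 →J1  (common-f at J1 fixed by 3)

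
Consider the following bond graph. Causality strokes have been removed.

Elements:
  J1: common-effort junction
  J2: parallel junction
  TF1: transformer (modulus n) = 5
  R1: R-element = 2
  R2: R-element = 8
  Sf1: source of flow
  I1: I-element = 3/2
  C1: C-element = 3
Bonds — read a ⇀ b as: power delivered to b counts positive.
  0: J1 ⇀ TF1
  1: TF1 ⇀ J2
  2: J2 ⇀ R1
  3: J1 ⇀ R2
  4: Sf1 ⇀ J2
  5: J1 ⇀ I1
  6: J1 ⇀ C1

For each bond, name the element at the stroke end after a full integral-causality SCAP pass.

b4 stroke at Sf1  (Sf1: flow source, stroke at near end)
b5 stroke at I1  (I1 integral (f out))
b6 stroke at J1  (C1: C, integral causality)
b0 stroke at TF1  (0-jn J1 has e-setter on 6)
b3 stroke at R2  (0-jn J1 has e-setter on 6)
b1 stroke at J2  (through TF1, causality passes straight; one stroke at TF1)
b2 stroke at R1  (J2 effort already set via bond 1)

bond 0 stroke at TF1
bond 1 stroke at J2
bond 2 stroke at R1
bond 3 stroke at R2
bond 4 stroke at Sf1
bond 5 stroke at I1
bond 6 stroke at J1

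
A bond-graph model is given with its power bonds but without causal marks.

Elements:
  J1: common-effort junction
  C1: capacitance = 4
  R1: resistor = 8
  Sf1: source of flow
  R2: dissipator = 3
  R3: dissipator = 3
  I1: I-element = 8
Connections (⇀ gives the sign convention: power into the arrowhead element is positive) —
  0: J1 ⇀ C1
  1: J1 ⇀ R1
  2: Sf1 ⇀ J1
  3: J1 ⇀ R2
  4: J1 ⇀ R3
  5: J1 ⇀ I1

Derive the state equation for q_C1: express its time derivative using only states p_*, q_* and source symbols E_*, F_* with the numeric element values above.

dq_C1/dt = F_Sf1 - p_I1/8 - 19*q_C1/96

#2 →Sf1  (Sf1 (Sf) sets flow on bond)
#0 →J1  (prefer integral on C1)
#1 →R1  (0-jn J1 has e-setter on 0)
#3 →R2  (0-jn J1 has e-setter on 0)
#4 →R3  (0-jn J1 has e-setter on 0)
#5 →I1  (common-e at J1 fixed by 0)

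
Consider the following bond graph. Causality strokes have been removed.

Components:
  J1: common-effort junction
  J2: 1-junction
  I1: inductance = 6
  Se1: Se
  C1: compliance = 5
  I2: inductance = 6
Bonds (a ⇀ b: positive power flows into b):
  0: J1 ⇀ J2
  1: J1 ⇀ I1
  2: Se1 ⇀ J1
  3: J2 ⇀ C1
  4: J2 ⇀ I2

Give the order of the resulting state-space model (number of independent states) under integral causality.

3  (C1, I1, I2 all integral)

b2 →J1  (Se1: effort source, stroke at far end)
b0 →J2  (0-jn J1 has e-setter on 2)
b1 →I1  (0-jn J1 has e-setter on 2)
b3 →J2  (C1: C, integral causality)
b4 →I2  (J2 needs exactly one f-in)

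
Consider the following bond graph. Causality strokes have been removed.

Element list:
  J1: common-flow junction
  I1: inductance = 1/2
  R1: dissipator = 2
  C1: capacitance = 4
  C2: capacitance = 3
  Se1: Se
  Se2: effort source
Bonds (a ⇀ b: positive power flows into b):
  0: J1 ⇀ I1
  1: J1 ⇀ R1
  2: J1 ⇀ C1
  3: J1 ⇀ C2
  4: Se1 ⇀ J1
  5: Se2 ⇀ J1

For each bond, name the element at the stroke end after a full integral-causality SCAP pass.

b4 stroke→J1  (source Se1 imposes e)
b5 stroke→J1  (Se2 (Se) sets effort on bond)
b0 stroke→I1  (prefer integral on I1)
b1 stroke→J1  (common-f at J1 fixed by 0)
b2 stroke→J1  (J1 flow already set via bond 0)
b3 stroke→J1  (J1 flow already set via bond 0)

bond 0 stroke at I1
bond 1 stroke at J1
bond 2 stroke at J1
bond 3 stroke at J1
bond 4 stroke at J1
bond 5 stroke at J1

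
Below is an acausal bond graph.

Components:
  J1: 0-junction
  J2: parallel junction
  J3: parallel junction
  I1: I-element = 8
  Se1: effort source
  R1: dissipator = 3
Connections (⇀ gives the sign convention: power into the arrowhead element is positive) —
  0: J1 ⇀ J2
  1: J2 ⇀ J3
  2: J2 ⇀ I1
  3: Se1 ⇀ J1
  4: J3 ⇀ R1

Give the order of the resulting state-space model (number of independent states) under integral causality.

b3 |J1  (Se1 (Se) sets effort on bond)
b0 |J2  (J1 effort already set via bond 3)
b1 |J3  (common-e at J2 fixed by 0)
b2 |I1  (0-jn J2 has e-setter on 0)
b4 |R1  (J3 effort already set via bond 1)

1  (I1 all integral)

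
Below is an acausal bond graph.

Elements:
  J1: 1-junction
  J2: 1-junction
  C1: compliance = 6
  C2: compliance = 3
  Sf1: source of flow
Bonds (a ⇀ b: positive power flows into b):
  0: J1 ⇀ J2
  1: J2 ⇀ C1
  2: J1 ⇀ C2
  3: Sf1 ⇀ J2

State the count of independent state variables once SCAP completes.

#3 |Sf1  (source Sf1 imposes f)
#0 |J2  (1-jn J2 has f-setter on 3)
#1 |J2  (common-f at J2 fixed by 3)
#2 |J1  (common-f at J1 fixed by 0)

2  (C1, C2 all integral)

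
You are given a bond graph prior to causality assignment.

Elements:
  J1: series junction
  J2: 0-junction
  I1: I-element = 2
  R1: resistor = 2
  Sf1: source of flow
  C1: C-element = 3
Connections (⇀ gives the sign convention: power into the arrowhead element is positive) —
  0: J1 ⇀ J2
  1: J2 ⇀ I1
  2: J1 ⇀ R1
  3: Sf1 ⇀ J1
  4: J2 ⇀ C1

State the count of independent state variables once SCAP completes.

#3 stroke at Sf1  (source Sf1 imposes f)
#0 stroke at J1  (J1 flow already set via bond 3)
#2 stroke at J1  (J1: bond 3 brought flow, rest push out)
#1 stroke at I1  (prefer integral on I1)
#4 stroke at J2  (closing 0-jn rule on J2)

2  (C1, I1 all integral)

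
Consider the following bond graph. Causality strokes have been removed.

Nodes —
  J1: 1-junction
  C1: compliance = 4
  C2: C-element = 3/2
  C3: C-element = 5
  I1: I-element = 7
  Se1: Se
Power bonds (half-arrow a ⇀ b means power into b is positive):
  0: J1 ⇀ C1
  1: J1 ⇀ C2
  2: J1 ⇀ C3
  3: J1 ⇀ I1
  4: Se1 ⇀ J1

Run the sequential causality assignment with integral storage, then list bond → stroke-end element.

b4 stroke at J1  (Se1 fixes effort; stroke away)
b0 stroke at J1  (prefer integral on C1)
b1 stroke at J1  (C2 outputs effort q/C2)
b2 stroke at J1  (C3 integral (e out))
b3 stroke at I1  (J1: last free bond brings flow in)

β0 |J1
β1 |J1
β2 |J1
β3 |I1
β4 |J1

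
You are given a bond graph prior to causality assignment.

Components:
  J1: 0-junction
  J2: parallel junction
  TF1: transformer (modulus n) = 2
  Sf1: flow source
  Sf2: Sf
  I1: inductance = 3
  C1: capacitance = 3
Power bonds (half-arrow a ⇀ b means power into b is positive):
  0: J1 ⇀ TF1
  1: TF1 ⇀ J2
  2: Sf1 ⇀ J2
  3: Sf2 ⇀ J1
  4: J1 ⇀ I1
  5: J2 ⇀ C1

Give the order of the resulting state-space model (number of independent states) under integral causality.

b2 stroke at Sf1  (Sf1 (Sf) sets flow on bond)
b3 stroke at Sf2  (Sf2 fixes flow; stroke at Sf2)
b4 stroke at I1  (I1 outputs flow p/I1)
b0 stroke at J1  (closing 0-jn rule on J1)
b1 stroke at TF1  (TF1 one-in-one-out from 0)
b5 stroke at J2  (only one effort-in slot at J2)

2  (C1, I1 all integral)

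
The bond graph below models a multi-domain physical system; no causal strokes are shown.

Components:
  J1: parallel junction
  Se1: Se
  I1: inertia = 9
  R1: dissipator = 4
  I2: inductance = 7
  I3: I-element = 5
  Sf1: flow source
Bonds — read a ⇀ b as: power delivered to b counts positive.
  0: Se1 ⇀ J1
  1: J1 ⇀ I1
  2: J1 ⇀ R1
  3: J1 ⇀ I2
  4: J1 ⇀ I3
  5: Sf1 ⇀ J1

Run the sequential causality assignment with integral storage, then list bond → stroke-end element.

bond 0 →J1  (source Se1 imposes e)
bond 5 →Sf1  (Sf1: flow source, stroke at near end)
bond 1 →I1  (J1 effort already set via bond 0)
bond 2 →R1  (J1: bond 0 brought effort, rest push out)
bond 3 →I2  (0-jn J1 has e-setter on 0)
bond 4 →I3  (0-jn J1 has e-setter on 0)

bond 0 stroke at J1
bond 1 stroke at I1
bond 2 stroke at R1
bond 3 stroke at I2
bond 4 stroke at I3
bond 5 stroke at Sf1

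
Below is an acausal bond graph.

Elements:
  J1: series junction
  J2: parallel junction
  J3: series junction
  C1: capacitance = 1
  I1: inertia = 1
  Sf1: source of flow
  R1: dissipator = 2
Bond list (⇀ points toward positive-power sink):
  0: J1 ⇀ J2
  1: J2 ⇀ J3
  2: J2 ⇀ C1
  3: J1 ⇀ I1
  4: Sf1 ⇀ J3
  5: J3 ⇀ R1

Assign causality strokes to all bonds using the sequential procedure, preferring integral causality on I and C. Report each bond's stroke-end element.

bond 4 stroke→Sf1  (source Sf1 imposes f)
bond 1 stroke→J3  (common-f at J3 fixed by 4)
bond 5 stroke→J3  (1-jn J3 has f-setter on 4)
bond 2 stroke→J2  (C1 outputs effort q/C1)
bond 0 stroke→J1  (0-jn J2 has e-setter on 2)
bond 3 stroke→I1  (closing 1-jn rule on J1)

#0 →J1
#1 →J3
#2 →J2
#3 →I1
#4 →Sf1
#5 →J3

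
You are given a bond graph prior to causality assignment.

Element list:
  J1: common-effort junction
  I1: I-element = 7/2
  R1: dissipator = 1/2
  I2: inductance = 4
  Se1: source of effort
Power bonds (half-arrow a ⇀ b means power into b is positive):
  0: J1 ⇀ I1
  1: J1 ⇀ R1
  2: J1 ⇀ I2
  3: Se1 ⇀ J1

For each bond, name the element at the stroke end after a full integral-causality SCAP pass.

β3 |J1  (source Se1 imposes e)
β0 |I1  (J1: bond 3 brought effort, rest push out)
β1 |R1  (J1: bond 3 brought effort, rest push out)
β2 |I2  (J1 effort already set via bond 3)

bond 0 stroke at I1
bond 1 stroke at R1
bond 2 stroke at I2
bond 3 stroke at J1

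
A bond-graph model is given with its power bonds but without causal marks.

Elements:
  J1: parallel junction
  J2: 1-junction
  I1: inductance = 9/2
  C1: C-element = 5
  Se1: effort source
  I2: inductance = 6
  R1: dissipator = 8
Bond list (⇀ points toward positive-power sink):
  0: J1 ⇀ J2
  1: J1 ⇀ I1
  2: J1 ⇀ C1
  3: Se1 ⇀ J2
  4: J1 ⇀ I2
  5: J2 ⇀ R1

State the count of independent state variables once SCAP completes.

3  (C1, I1, I2 all integral)

bond 3 stroke→J2  (Se1 (Se) sets effort on bond)
bond 1 stroke→I1  (I1 outputs flow p/I1)
bond 2 stroke→J1  (C1: C, integral causality)
bond 0 stroke→J2  (J1 effort already set via bond 2)
bond 4 stroke→I2  (J1: bond 2 brought effort, rest push out)
bond 5 stroke→R1  (only one flow-in slot at J2)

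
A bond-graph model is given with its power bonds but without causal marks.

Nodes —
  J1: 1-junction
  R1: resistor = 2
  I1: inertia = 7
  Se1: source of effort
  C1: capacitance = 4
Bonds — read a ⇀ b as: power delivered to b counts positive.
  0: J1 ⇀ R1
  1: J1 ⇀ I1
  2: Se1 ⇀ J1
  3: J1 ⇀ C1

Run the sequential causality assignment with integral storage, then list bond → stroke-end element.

bond 0 |J1
bond 1 |I1
bond 2 |J1
bond 3 |J1

bond 2 stroke at J1  (source Se1 imposes e)
bond 1 stroke at I1  (I1 integral (f out))
bond 0 stroke at J1  (J1: bond 1 brought flow, rest push out)
bond 3 stroke at J1  (J1 flow already set via bond 1)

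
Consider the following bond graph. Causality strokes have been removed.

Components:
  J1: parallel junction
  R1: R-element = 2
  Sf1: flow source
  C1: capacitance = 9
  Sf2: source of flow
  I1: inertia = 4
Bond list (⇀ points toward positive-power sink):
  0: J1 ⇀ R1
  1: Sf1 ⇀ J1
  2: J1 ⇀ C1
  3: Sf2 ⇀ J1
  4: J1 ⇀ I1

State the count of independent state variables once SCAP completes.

b1 stroke at Sf1  (Sf1 fixes flow; stroke at Sf1)
b3 stroke at Sf2  (Sf2 (Sf) sets flow on bond)
b2 stroke at J1  (C1 outputs effort q/C1)
b0 stroke at R1  (J1: bond 2 brought effort, rest push out)
b4 stroke at I1  (J1 effort already set via bond 2)

2  (C1, I1 all integral)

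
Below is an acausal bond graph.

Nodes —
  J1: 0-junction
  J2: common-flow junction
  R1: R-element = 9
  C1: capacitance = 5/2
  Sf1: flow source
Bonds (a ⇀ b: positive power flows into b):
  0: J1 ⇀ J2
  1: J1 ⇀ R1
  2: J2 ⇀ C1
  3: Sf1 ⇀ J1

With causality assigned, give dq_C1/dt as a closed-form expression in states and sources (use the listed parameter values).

dq_C1/dt = F_Sf1 - 2*q_C1/45

#3 |Sf1  (Sf1 fixes flow; stroke at Sf1)
#2 |J2  (C1 outputs effort q/C1)
#0 |J1  (only one flow-in slot at J2)
#1 |R1  (J1 effort already set via bond 0)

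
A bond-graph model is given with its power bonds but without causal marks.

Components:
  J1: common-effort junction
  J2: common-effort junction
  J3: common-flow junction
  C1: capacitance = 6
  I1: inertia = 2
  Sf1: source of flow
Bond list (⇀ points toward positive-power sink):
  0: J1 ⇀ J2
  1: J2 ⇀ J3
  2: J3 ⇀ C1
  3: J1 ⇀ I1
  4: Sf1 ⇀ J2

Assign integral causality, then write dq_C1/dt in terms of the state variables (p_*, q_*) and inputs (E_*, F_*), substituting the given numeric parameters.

b4 |Sf1  (source Sf1 imposes f)
b2 |J3  (C1: C, integral causality)
b1 |J2  (J3 needs exactly one f-in)
b0 |J1  (0-jn J2 has e-setter on 1)
b3 |I1  (common-e at J1 fixed by 0)

dq_C1/dt = F_Sf1 - p_I1/2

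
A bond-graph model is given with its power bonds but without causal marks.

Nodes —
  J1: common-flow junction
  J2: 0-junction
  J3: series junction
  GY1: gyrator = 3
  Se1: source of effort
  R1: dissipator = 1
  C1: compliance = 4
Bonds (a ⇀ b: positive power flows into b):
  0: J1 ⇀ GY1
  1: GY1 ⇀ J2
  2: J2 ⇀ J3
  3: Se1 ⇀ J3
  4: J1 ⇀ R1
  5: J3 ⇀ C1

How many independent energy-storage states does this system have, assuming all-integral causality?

b3 →J3  (source Se1 imposes e)
b5 →J3  (C1 outputs effort q/C1)
b2 →J2  (J3: last free bond brings flow in)
b1 →GY1  (J2: bond 2 brought effort, rest push out)
b0 →GY1  (GY1: gyrator matches bond 1)
b4 →J1  (common-f at J1 fixed by 0)

1  (C1 all integral)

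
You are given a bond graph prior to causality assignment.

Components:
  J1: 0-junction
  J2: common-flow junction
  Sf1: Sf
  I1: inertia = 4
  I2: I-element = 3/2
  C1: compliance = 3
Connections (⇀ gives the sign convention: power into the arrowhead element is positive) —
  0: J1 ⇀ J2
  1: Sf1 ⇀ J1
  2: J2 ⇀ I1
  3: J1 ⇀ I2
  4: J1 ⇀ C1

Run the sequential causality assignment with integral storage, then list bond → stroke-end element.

bond 0 stroke→J2
bond 1 stroke→Sf1
bond 2 stroke→I1
bond 3 stroke→I2
bond 4 stroke→J1

#1 stroke at Sf1  (source Sf1 imposes f)
#2 stroke at I1  (I1: I, integral causality)
#0 stroke at J2  (J2: bond 2 brought flow, rest push out)
#3 stroke at I2  (prefer integral on I2)
#4 stroke at J1  (only one effort-in slot at J1)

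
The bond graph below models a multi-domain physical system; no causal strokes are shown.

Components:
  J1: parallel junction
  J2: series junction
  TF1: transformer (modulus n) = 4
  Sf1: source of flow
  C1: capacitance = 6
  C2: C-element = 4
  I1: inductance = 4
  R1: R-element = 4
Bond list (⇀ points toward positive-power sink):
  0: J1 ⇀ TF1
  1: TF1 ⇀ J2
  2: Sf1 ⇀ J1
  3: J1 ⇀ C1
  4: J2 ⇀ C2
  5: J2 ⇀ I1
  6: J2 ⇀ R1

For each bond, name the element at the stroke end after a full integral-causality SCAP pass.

β0 |TF1
β1 |J2
β2 |Sf1
β3 |J1
β4 |J2
β5 |I1
β6 |J2

#2 |Sf1  (Sf1 fixes flow; stroke at Sf1)
#3 |J1  (C1 outputs effort q/C1)
#0 |TF1  (J1 effort already set via bond 3)
#1 |J2  (TF TF1: opposite of bond 0)
#4 |J2  (C2 outputs effort q/C2)
#5 |I1  (I1 integral (f out))
#6 |J2  (1-jn J2 has f-setter on 5)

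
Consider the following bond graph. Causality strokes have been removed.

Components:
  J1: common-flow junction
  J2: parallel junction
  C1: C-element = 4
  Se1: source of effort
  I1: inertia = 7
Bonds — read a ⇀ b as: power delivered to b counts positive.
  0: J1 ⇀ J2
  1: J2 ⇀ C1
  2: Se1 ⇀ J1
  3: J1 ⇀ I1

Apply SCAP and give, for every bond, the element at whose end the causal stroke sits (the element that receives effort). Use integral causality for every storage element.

#2 stroke→J1  (Se1 (Se) sets effort on bond)
#1 stroke→J2  (C1: C, integral causality)
#0 stroke→J1  (J2: bond 1 brought effort, rest push out)
#3 stroke→I1  (closing 1-jn rule on J1)

β0 stroke at J1
β1 stroke at J2
β2 stroke at J1
β3 stroke at I1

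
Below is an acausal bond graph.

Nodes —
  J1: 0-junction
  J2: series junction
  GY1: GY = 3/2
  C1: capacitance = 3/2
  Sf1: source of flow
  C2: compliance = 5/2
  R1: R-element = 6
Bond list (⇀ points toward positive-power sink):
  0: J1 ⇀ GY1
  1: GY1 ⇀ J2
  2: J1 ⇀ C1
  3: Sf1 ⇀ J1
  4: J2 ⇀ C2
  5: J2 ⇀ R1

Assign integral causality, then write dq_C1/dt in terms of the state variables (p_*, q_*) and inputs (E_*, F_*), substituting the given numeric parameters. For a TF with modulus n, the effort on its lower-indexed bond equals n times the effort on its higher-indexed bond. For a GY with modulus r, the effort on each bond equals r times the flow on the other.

dq_C1/dt = F_Sf1 - 16*q_C1/9 - 4*q_C2/15

bond 3 →Sf1  (Sf1 fixes flow; stroke at Sf1)
bond 2 →J1  (C1: C, integral causality)
bond 0 →GY1  (J1: bond 2 brought effort, rest push out)
bond 1 →GY1  (through GY1, causality inverts; strokes same side of GY1)
bond 4 →J2  (common-f at J2 fixed by 1)
bond 5 →J2  (common-f at J2 fixed by 1)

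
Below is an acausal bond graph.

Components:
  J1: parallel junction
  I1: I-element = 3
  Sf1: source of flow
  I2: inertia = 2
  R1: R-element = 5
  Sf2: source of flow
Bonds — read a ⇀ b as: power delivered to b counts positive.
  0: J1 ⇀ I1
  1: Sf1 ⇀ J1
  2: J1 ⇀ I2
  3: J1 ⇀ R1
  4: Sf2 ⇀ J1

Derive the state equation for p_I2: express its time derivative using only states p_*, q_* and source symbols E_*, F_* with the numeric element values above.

dp_I2/dt = 5*F_Sf1 + 5*F_Sf2 - 5*p_I1/3 - 5*p_I2/2

#1 |Sf1  (Sf1 fixes flow; stroke at Sf1)
#4 |Sf2  (Sf2 (Sf) sets flow on bond)
#0 |I1  (I1 outputs flow p/I1)
#2 |I2  (I2: I, integral causality)
#3 |J1  (J1 needs exactly one e-in)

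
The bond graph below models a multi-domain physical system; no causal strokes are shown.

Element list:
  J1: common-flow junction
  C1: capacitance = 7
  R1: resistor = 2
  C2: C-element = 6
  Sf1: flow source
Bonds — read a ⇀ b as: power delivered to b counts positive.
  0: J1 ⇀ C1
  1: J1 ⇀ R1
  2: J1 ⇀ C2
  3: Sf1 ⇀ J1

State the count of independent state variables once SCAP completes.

2  (C1, C2 all integral)

β3 →Sf1  (Sf1 (Sf) sets flow on bond)
β0 →J1  (common-f at J1 fixed by 3)
β1 →J1  (J1: bond 3 brought flow, rest push out)
β2 →J1  (common-f at J1 fixed by 3)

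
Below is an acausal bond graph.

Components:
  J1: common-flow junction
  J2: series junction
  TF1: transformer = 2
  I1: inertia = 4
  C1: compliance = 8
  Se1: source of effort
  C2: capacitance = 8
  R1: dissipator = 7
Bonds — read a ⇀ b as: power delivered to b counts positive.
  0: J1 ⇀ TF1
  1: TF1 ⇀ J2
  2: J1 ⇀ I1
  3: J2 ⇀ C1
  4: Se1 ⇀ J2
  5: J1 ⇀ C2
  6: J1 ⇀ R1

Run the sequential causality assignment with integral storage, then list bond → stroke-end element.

bond 0 stroke→J1
bond 1 stroke→TF1
bond 2 stroke→I1
bond 3 stroke→J2
bond 4 stroke→J2
bond 5 stroke→J1
bond 6 stroke→J1

#4 stroke at J2  (Se1: effort source, stroke at far end)
#2 stroke at I1  (I1 integral (f out))
#0 stroke at J1  (J1 flow already set via bond 2)
#5 stroke at J1  (1-jn J1 has f-setter on 2)
#6 stroke at J1  (common-f at J1 fixed by 2)
#1 stroke at TF1  (TF TF1: opposite of bond 0)
#3 stroke at J2  (J2 flow already set via bond 1)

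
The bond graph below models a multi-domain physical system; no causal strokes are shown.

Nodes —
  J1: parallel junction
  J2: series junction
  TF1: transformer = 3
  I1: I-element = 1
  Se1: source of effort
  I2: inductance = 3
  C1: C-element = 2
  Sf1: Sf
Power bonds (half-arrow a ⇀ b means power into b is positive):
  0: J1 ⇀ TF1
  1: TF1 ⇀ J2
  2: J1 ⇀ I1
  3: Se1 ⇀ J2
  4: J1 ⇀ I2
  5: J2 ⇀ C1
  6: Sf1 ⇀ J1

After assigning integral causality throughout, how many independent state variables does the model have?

bond 3 →J2  (source Se1 imposes e)
bond 6 →Sf1  (Sf1: flow source, stroke at near end)
bond 2 →I1  (I1 outputs flow p/I1)
bond 4 →I2  (prefer integral on I2)
bond 0 →J1  (closing 0-jn rule on J1)
bond 1 →TF1  (TF1: transformer flips bond 0)
bond 5 →J2  (1-jn J2 has f-setter on 1)

3  (C1, I1, I2 all integral)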